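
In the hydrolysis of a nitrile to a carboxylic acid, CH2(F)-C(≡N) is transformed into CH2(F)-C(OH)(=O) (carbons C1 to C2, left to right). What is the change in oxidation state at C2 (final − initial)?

0

Before: C2 has 1 bond to C, 3 bonds to N → oxidation state +3.
After: C2 has 1 bond to C, 3 bonds to O → oxidation state +3.
Δ = +3 − (+3) = 0, so no net redox change at C2.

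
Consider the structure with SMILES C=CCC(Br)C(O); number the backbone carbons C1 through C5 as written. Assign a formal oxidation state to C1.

-2

C1 has a double bond to C (2×0 = 0), one bond to H (-1), one bond to H (-1).
Oxidation state = 0 − 1 − 1 = -2.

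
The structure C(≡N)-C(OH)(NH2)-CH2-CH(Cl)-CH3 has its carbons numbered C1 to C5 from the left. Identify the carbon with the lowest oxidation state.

C5

Count +1 for every bond to an atom more electronegative than carbon and −1 for every bond to one less electronegative; C–C bonds are 0. Tallying each carbon:
C1: 1C, 3N → 0 + 3 = +3
C2: 2C, 1O, 1N → 0 + 1 + 1 = +2
C3: 2C, 2H → 0 − 2 = -2
C4: 2C, 1H, 1Cl → 0 − 1 + 1 = 0
C5: 1C, 3H → 0 − 3 = -3
The most reduced carbon is C5 at -3.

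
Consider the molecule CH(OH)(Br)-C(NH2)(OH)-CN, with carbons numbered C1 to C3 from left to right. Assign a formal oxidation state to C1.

C1 has one bond to C (0), one bond to O (+1), one bond to H (-1), one bond to Br (+1).
Oxidation state = 0 + 1 − 1 + 1 = +1.

+1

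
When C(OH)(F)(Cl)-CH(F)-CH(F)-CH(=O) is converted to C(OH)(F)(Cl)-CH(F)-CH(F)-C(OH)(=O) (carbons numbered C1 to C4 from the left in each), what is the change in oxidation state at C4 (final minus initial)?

Before: C4 has 1 bond to C, 1 bond to H, 2 bonds to O → oxidation state +1.
After: C4 has 1 bond to C, 3 bonds to O → oxidation state +3.
Δ = +3 − (+1) = +2, so this is an oxidation at C4.

+2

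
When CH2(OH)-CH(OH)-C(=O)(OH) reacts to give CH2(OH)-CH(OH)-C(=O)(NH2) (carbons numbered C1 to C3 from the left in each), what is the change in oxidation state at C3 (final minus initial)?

Before: C3 has 1 bond to C, 3 bonds to O → oxidation state +3.
After: C3 has 1 bond to C, 2 bonds to O, 1 bond to N → oxidation state +3.
Δ = +3 − (+3) = 0, so no net redox change at C3.

0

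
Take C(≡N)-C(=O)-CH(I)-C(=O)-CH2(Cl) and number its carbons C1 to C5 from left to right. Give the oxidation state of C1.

C1 has one bond to C (0), a triple bond to N (3×+1 = +3).
Oxidation state = 0 + 3 = +3.

+3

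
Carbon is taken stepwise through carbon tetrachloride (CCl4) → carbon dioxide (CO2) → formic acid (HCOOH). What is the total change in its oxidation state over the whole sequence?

-2

Carbon oxidation states along the series — carbon tetrachloride: +4, carbon dioxide: +4, formic acid: +2.
Net change = +2 − (+4) = -2.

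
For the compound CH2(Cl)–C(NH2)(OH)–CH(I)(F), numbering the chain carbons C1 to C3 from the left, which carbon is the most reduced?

Tallying each carbon's bonds:
C1: 1C, 2H, 1Cl → 0 − 2 + 1 = -1
C2: 2C, 1O, 1N → 0 + 1 + 1 = +2
C3: 1C, 1H, 1F, 1I → 0 − 1 + 1 + 1 = +1
The most reduced carbon is C1 at -1.

C1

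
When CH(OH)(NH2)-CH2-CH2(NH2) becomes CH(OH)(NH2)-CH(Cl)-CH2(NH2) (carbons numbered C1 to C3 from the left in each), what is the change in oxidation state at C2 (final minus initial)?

Before: C2 has 2 bonds to C, 2 bonds to H → oxidation state -2.
After: C2 has 2 bonds to C, 1 bond to H, 1 bond to Cl → oxidation state 0.
Δ = 0 − (-2) = +2, so this is an oxidation at C2.

+2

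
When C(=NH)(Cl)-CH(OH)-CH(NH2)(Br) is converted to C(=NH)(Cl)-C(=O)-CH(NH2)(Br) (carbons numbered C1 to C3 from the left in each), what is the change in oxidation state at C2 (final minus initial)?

Before: C2 has 2 bonds to C, 1 bond to H, 1 bond to O → oxidation state 0.
After: C2 has 2 bonds to C, 2 bonds to O → oxidation state +2.
Δ = +2 − (0) = +2, so this is an oxidation at C2.

+2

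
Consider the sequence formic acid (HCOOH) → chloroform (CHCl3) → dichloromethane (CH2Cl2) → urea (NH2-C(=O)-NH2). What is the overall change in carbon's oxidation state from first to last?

Carbon oxidation states along the series — formic acid: +2, chloroform: +2, dichloromethane: 0, urea: +4.
Net change = +4 − (+2) = +2.

+2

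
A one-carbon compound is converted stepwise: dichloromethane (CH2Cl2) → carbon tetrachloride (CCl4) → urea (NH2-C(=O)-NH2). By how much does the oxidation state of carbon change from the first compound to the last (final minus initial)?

+4

Carbon oxidation states along the series — dichloromethane: 0, carbon tetrachloride: +4, urea: +4.
Net change = +4 − (0) = +4.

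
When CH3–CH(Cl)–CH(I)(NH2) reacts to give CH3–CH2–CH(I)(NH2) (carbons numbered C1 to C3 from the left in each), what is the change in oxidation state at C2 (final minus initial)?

Before: C2 has 2 bonds to C, 1 bond to H, 1 bond to Cl → oxidation state 0.
After: C2 has 2 bonds to C, 2 bonds to H → oxidation state -2.
Δ = -2 − (0) = -2, so this is a reduction at C2.

-2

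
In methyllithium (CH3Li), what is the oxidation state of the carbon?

-4

Each bond to a more electronegative atom (O, N, halogen) counts +1, each bond to a less electronegative atom (H, metal, B, Si) counts −1, and each C–C bond counts 0.
The carbon has one bond to H (-1), one bond to H (-1), one bond to H (-1), one bond to Li (-1).
Oxidation state = -1 − 1 − 1 − 1 = -4.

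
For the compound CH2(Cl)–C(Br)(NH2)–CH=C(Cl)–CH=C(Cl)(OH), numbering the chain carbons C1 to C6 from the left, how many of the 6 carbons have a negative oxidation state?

3

Tallying each carbon's bonds:
C1: 1C, 2H, 1Cl → 0 − 2 + 1 = -1
C2: 2C, 1N, 1Br → 0 + 1 + 1 = +2
C3: 3C, 1H → 0 − 1 = -1
C4: 3C, 1Cl → 0 + 1 = +1
C5: 3C, 1H → 0 − 1 = -1
C6: 2C, 1O, 1Cl → 0 + 1 + 1 = +2
3 carbons (C1, C3, C5) meet the condition.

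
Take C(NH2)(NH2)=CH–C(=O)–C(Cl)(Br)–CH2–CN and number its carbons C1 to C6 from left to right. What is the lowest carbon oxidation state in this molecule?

Tallying each carbon's bonds:
C1: 2C, 2N → 0 + 2 = +2
C2: 3C, 1H → 0 − 1 = -1
C3: 2C, 2O → 0 + 2 = +2
C4: 2C, 1Cl, 1Br → 0 + 1 + 1 = +2
C5: 2C, 2H → 0 − 2 = -2
C6: 1C, 3N → 0 + 3 = +3
The lowest value is -2.

-2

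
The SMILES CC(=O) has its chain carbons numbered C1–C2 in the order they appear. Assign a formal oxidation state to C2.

C2 has one bond to C (0), a double bond to O (2×+1 = +2), one bond to H (-1).
Oxidation state = 0 + 2 − 1 = +1.

+1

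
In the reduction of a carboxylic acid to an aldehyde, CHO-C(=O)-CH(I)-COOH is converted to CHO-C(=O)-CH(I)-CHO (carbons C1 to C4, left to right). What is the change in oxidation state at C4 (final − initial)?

Before: C4 has 1 bond to C, 3 bonds to O → oxidation state +3.
After: C4 has 1 bond to C, 1 bond to H, 2 bonds to O → oxidation state +1.
Δ = +1 − (+3) = -2, so this is a reduction at C4.

-2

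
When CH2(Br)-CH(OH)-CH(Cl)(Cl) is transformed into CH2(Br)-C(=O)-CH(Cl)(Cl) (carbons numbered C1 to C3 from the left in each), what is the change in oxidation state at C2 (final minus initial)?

Before: C2 has 2 bonds to C, 1 bond to H, 1 bond to O → oxidation state 0.
After: C2 has 2 bonds to C, 2 bonds to O → oxidation state +2.
Δ = +2 − (0) = +2, so this is an oxidation at C2.

+2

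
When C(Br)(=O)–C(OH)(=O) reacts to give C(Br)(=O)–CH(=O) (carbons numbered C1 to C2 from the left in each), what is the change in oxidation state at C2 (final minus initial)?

-2

Before: C2 has 1 bond to C, 3 bonds to O → oxidation state +3.
After: C2 has 1 bond to C, 1 bond to H, 2 bonds to O → oxidation state +1.
Δ = +1 − (+3) = -2, so this is a reduction at C2.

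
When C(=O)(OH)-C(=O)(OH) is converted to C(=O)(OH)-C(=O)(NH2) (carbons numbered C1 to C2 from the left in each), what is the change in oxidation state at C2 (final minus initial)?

0

Before: C2 has 1 bond to C, 3 bonds to O → oxidation state +3.
After: C2 has 1 bond to C, 2 bonds to O, 1 bond to N → oxidation state +3.
Δ = +3 − (+3) = 0, so no net redox change at C2.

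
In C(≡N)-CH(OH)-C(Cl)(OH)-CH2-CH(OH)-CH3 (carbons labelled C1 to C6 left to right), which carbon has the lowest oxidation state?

Each bond to a more electronegative atom (O, N, halogen) counts +1, each bond to a less electronegative atom (H, metal, B, Si) counts −1, and each C–C bond counts 0. Tallying each carbon:
C1: 1C, 3N → 0 + 3 = +3
C2: 2C, 1H, 1O → 0 − 1 + 1 = 0
C3: 2C, 1O, 1Cl → 0 + 1 + 1 = +2
C4: 2C, 2H → 0 − 2 = -2
C5: 2C, 1H, 1O → 0 − 1 + 1 = 0
C6: 1C, 3H → 0 − 3 = -3
The most reduced carbon is C6 at -3.

C6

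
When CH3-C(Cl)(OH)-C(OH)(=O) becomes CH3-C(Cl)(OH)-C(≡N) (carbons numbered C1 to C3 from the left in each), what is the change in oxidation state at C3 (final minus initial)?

Before: C3 has 1 bond to C, 3 bonds to O → oxidation state +3.
After: C3 has 1 bond to C, 3 bonds to N → oxidation state +3.
Δ = +3 − (+3) = 0, so no net redox change at C3.

0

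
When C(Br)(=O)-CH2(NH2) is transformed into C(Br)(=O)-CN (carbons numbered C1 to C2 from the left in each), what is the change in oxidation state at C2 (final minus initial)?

Before: C2 has 1 bond to C, 2 bonds to H, 1 bond to N → oxidation state -1.
After: C2 has 1 bond to C, 3 bonds to N → oxidation state +3.
Δ = +3 − (-1) = +4, so this is an oxidation at C2.

+4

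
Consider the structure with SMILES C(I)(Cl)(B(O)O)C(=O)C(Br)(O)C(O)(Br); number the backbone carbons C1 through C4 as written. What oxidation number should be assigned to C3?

+2

Assign +1 per bond to O/N/halogen, −1 per bond to H or an electropositive element, and 0 per bond to carbon.
C3 has one bond to C (0), one bond to C (0), one bond to Br (+1), one bond to O (+1).
Oxidation state = 0 + 0 + 1 + 1 = +2.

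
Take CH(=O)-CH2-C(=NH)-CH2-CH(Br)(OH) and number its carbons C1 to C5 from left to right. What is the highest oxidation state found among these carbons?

+2

Tallying each carbon's bonds:
C1: 1C, 1H, 2O → 0 − 1 + 2 = +1
C2: 2C, 2H → 0 − 2 = -2
C3: 2C, 2N → 0 + 2 = +2
C4: 2C, 2H → 0 − 2 = -2
C5: 1C, 1H, 1O, 1Br → 0 − 1 + 1 + 1 = +1
The highest value is +2.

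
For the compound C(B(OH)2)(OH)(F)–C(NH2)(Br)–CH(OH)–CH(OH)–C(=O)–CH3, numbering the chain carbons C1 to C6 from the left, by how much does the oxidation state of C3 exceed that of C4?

C3: 2C, 1H, 1O → 0 − 1 + 1 = 0
C4: 2C, 1H, 1O → 0 − 1 + 1 = 0
Difference: 0 − (0) = 0.

0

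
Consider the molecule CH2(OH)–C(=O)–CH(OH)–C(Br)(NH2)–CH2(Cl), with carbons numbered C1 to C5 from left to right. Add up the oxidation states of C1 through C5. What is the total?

+2

Tallying each carbon's bonds:
C1: 1C, 2H, 1O → 0 − 2 + 1 = -1
C2: 2C, 2O → 0 + 2 = +2
C3: 2C, 1H, 1O → 0 − 1 + 1 = 0
C4: 2C, 1N, 1Br → 0 + 1 + 1 = +2
C5: 1C, 2H, 1Cl → 0 − 2 + 1 = -1
Sum = -1 + 2 + 0 + 2 − 1 = +2.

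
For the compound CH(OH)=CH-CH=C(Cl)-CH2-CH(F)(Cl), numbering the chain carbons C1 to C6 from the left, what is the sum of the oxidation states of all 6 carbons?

Tallying each carbon's bonds:
C1: 2C, 1H, 1O → 0 − 1 + 1 = 0
C2: 3C, 1H → 0 − 1 = -1
C3: 3C, 1H → 0 − 1 = -1
C4: 3C, 1Cl → 0 + 1 = +1
C5: 2C, 2H → 0 − 2 = -2
C6: 1C, 1H, 1F, 1Cl → 0 − 1 + 1 + 1 = +1
Sum = 0 − 1 − 1 + 1 − 2 + 1 = -2.

-2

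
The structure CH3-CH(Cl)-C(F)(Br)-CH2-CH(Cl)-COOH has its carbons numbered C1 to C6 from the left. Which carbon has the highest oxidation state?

C6

Bonds to more-electronegative neighbours contribute +1 each, bonds to H or metals contribute −1 each, and C–C bonds contribute 0. Tallying each carbon:
C1: 1C, 3H → 0 − 3 = -3
C2: 2C, 1H, 1Cl → 0 − 1 + 1 = 0
C3: 2C, 1F, 1Br → 0 + 1 + 1 = +2
C4: 2C, 2H → 0 − 2 = -2
C5: 2C, 1H, 1Cl → 0 − 1 + 1 = 0
C6: 1C, 3O → 0 + 3 = +3
The most oxidised carbon is C6 at +3.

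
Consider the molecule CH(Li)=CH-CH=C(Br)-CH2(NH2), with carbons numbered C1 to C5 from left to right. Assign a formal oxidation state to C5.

Each bond to a more electronegative atom (O, N, halogen) counts +1, each bond to a less electronegative atom (H, metal, B, Si) counts −1, and each C–C bond counts 0.
C5 has one bond to C (0), one bond to H (-1), one bond to H (-1), one bond to N (+1).
Oxidation state = 0 − 1 − 1 + 1 = -1.

-1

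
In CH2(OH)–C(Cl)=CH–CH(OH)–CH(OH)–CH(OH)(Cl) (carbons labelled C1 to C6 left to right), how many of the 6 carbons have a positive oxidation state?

Tallying each carbon's bonds:
C1: 1C, 2H, 1O → 0 − 2 + 1 = -1
C2: 3C, 1Cl → 0 + 1 = +1
C3: 3C, 1H → 0 − 1 = -1
C4: 2C, 1H, 1O → 0 − 1 + 1 = 0
C5: 2C, 1H, 1O → 0 − 1 + 1 = 0
C6: 1C, 1H, 1O, 1Cl → 0 − 1 + 1 + 1 = +1
2 carbons (C2, C6) meet the condition.

2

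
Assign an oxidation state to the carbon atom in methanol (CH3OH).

-2

Assign +1 per bond to O/N/halogen, −1 per bond to H or an electropositive element, and 0 per bond to carbon.
The carbon has one bond to H (-1), one bond to H (-1), one bond to H (-1), one bond to O (+1).
Oxidation state = -1 − 1 − 1 + 1 = -2.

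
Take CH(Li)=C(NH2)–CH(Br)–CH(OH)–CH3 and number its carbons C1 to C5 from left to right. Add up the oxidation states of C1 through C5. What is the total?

-4

Tallying each carbon's bonds:
C1: 2C, 1H, 1Li → 0 − 1 − 1 = -2
C2: 3C, 1N → 0 + 1 = +1
C3: 2C, 1H, 1Br → 0 − 1 + 1 = 0
C4: 2C, 1H, 1O → 0 − 1 + 1 = 0
C5: 1C, 3H → 0 − 3 = -3
Sum = -2 + 1 + 0 + 0 − 3 = -4.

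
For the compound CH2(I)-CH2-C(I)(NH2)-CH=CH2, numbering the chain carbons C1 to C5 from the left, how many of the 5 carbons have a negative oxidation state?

Assign +1 per bond to O/N/halogen, −1 per bond to H or an electropositive element, and 0 per bond to carbon. Tallying each carbon:
C1: 1C, 2H, 1I → 0 − 2 + 1 = -1
C2: 2C, 2H → 0 − 2 = -2
C3: 2C, 1N, 1I → 0 + 1 + 1 = +2
C4: 3C, 1H → 0 − 1 = -1
C5: 2C, 2H → 0 − 2 = -2
4 carbons (C1, C2, C4, C5) meet the condition.

4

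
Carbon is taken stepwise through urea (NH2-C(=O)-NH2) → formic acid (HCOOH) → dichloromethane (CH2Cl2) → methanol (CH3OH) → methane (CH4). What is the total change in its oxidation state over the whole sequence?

Carbon oxidation states along the series — urea: +4, formic acid: +2, dichloromethane: 0, methanol: -2, methane: -4.
Net change = -4 − (+4) = -8.

-8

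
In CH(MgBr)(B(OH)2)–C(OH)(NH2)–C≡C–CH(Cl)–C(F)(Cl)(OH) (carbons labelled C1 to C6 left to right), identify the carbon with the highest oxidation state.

C6

Tallying each carbon's bonds:
C1: 1C, 1H, 1Mg, 1B → 0 − 1 − 1 − 1 = -3
C2: 2C, 1O, 1N → 0 + 1 + 1 = +2
C3: 4C → 0 = 0
C4: 4C → 0 = 0
C5: 2C, 1H, 1Cl → 0 − 1 + 1 = 0
C6: 1C, 1O, 1F, 1Cl → 0 + 1 + 1 + 1 = +3
The most oxidised carbon is C6 at +3.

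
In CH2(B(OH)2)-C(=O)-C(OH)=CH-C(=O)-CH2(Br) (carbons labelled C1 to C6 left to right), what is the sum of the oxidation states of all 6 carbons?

Tallying each carbon's bonds:
C1: 1C, 2H, 1B → 0 − 2 − 1 = -3
C2: 2C, 2O → 0 + 2 = +2
C3: 3C, 1O → 0 + 1 = +1
C4: 3C, 1H → 0 − 1 = -1
C5: 2C, 2O → 0 + 2 = +2
C6: 1C, 2H, 1Br → 0 − 2 + 1 = -1
Sum = -3 + 2 + 1 − 1 + 2 − 1 = 0.

0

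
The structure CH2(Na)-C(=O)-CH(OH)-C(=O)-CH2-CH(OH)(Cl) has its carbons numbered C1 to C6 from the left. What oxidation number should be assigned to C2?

C2 has one bond to C (0), one bond to C (0), a double bond to O (2×+1 = +2).
Oxidation state = 0 + 0 + 2 = +2.

+2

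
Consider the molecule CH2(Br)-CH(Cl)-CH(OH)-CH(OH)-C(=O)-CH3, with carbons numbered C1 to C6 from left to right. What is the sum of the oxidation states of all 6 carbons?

-2

Tallying each carbon's bonds:
C1: 1C, 2H, 1Br → 0 − 2 + 1 = -1
C2: 2C, 1H, 1Cl → 0 − 1 + 1 = 0
C3: 2C, 1H, 1O → 0 − 1 + 1 = 0
C4: 2C, 1H, 1O → 0 − 1 + 1 = 0
C5: 2C, 2O → 0 + 2 = +2
C6: 1C, 3H → 0 − 3 = -3
Sum = -1 + 0 + 0 + 0 + 2 − 3 = -2.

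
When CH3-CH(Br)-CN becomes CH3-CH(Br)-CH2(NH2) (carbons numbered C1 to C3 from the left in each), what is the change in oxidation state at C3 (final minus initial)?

-4

Before: C3 has 1 bond to C, 3 bonds to N → oxidation state +3.
After: C3 has 1 bond to C, 2 bonds to H, 1 bond to N → oxidation state -1.
Δ = -1 − (+3) = -4, so this is a reduction at C3.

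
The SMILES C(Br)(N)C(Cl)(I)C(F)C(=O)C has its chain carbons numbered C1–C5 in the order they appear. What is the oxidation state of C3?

0

Each bond to a more electronegative atom (O, N, halogen) counts +1, each bond to a less electronegative atom (H, metal, B, Si) counts −1, and each C–C bond counts 0.
C3 has one bond to C (0), one bond to C (0), one bond to F (+1), one bond to H (-1).
Oxidation state = 0 + 0 + 1 − 1 = 0.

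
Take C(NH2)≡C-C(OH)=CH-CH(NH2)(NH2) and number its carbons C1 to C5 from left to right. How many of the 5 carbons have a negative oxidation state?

1

Tallying each carbon's bonds:
C1: 3C, 1N → 0 + 1 = +1
C2: 4C → 0 = 0
C3: 3C, 1O → 0 + 1 = +1
C4: 3C, 1H → 0 − 1 = -1
C5: 1C, 1H, 2N → 0 − 1 + 2 = +1
1 carbon (C4) meets the condition.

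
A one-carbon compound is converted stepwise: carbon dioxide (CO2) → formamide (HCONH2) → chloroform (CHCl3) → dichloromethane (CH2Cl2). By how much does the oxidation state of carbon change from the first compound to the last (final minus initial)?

Carbon oxidation states along the series — carbon dioxide: +4, formamide: +2, chloroform: +2, dichloromethane: 0.
Net change = 0 − (+4) = -4.

-4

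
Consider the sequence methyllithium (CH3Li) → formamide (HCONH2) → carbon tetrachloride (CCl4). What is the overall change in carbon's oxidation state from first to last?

Carbon oxidation states along the series — methyllithium: -4, formamide: +2, carbon tetrachloride: +4.
Net change = +4 − (-4) = +8.

+8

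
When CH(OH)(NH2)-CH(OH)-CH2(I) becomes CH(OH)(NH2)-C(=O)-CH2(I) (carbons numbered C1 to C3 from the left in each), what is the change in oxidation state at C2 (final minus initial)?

Before: C2 has 2 bonds to C, 1 bond to H, 1 bond to O → oxidation state 0.
After: C2 has 2 bonds to C, 2 bonds to O → oxidation state +2.
Δ = +2 − (0) = +2, so this is an oxidation at C2.

+2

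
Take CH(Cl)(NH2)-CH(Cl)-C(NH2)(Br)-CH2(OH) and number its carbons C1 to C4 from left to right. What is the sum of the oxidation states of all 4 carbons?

+2

Each bond to a more electronegative atom (O, N, halogen) counts +1, each bond to a less electronegative atom (H, metal, B, Si) counts −1, and each C–C bond counts 0. Tallying each carbon:
C1: 1C, 1H, 1N, 1Cl → 0 − 1 + 1 + 1 = +1
C2: 2C, 1H, 1Cl → 0 − 1 + 1 = 0
C3: 2C, 1N, 1Br → 0 + 1 + 1 = +2
C4: 1C, 2H, 1O → 0 − 2 + 1 = -1
Sum = +1 + 0 + 2 − 1 = +2.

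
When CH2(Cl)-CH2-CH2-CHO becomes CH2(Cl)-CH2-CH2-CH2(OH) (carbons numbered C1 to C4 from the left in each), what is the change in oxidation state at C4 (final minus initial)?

Before: C4 has 1 bond to C, 1 bond to H, 2 bonds to O → oxidation state +1.
After: C4 has 1 bond to C, 2 bonds to H, 1 bond to O → oxidation state -1.
Δ = -1 − (+1) = -2, so this is a reduction at C4.

-2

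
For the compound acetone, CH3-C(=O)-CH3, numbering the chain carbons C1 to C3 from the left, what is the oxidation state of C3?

-3

C3 has one bond to H (-1), one bond to H (-1), one bond to H (-1), one bond to C (0).
Oxidation state = -1 − 1 − 1 + 0 = -3.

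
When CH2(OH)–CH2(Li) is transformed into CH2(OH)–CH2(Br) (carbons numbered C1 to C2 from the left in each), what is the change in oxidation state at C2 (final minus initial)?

+2

Before: C2 has 1 bond to C, 2 bonds to H, 1 bond to Li → oxidation state -3.
After: C2 has 1 bond to C, 2 bonds to H, 1 bond to Br → oxidation state -1.
Δ = -1 − (-3) = +2, so this is an oxidation at C2.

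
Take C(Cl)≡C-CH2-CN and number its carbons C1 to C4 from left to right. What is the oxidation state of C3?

-2

C3 has one bond to C (0), one bond to C (0), one bond to H (-1), one bond to H (-1).
Oxidation state = 0 + 0 − 1 − 1 = -2.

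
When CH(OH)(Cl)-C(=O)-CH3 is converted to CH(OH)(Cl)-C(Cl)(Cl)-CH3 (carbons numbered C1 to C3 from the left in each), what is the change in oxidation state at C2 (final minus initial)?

0

Before: C2 has 2 bonds to C, 2 bonds to O → oxidation state +2.
After: C2 has 2 bonds to C, 2 bonds to Cl → oxidation state +2.
Δ = +2 − (+2) = 0, so no net redox change at C2.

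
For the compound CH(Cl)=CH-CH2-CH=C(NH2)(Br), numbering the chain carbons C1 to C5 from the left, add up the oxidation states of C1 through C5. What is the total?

Tallying each carbon's bonds:
C1: 2C, 1H, 1Cl → 0 − 1 + 1 = 0
C2: 3C, 1H → 0 − 1 = -1
C3: 2C, 2H → 0 − 2 = -2
C4: 3C, 1H → 0 − 1 = -1
C5: 2C, 1N, 1Br → 0 + 1 + 1 = +2
Sum = 0 − 1 − 2 − 1 + 2 = -2.

-2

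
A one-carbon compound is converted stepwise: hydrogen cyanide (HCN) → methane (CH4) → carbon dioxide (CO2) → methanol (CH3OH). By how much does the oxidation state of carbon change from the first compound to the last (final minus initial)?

-4

Carbon oxidation states along the series — hydrogen cyanide: +2, methane: -4, carbon dioxide: +4, methanol: -2.
Net change = -2 − (+2) = -4.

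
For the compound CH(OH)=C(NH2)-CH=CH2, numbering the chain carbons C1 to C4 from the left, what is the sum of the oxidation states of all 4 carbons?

-2

Count +1 for every bond to an atom more electronegative than carbon and −1 for every bond to one less electronegative; C–C bonds are 0. Tallying each carbon:
C1: 2C, 1H, 1O → 0 − 1 + 1 = 0
C2: 3C, 1N → 0 + 1 = +1
C3: 3C, 1H → 0 − 1 = -1
C4: 2C, 2H → 0 − 2 = -2
Sum = 0 + 1 − 1 − 2 = -2.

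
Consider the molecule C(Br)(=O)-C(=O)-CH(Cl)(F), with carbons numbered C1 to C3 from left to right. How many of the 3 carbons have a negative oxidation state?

0

Each bond to a more electronegative atom (O, N, halogen) counts +1, each bond to a less electronegative atom (H, metal, B, Si) counts −1, and each C–C bond counts 0. Tallying each carbon:
C1: 1C, 2O, 1Br → 0 + 2 + 1 = +3
C2: 2C, 2O → 0 + 2 = +2
C3: 1C, 1H, 1F, 1Cl → 0 − 1 + 1 + 1 = +1
0 carbons meet the condition.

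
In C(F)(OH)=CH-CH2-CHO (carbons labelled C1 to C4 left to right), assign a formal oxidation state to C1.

C1 has a double bond to C (2×0 = 0), one bond to F (+1), one bond to O (+1).
Oxidation state = 0 + 1 + 1 = +2.

+2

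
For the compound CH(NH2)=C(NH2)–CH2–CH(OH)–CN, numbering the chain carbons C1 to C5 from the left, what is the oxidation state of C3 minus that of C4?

-2

C3: 2C, 2H → 0 − 2 = -2
C4: 2C, 1H, 1O → 0 − 1 + 1 = 0
Difference: -2 − (0) = -2.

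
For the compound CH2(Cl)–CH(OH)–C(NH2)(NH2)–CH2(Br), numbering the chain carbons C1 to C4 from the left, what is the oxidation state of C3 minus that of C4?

C3: 2C, 2N → 0 + 2 = +2
C4: 1C, 2H, 1Br → 0 − 2 + 1 = -1
Difference: +2 − (-1) = +3.

+3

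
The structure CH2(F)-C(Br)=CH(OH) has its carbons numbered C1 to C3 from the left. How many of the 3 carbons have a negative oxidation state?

1

Each bond to a more electronegative atom (O, N, halogen) counts +1, each bond to a less electronegative atom (H, metal, B, Si) counts −1, and each C–C bond counts 0. Tallying each carbon:
C1: 1C, 2H, 1F → 0 − 2 + 1 = -1
C2: 3C, 1Br → 0 + 1 = +1
C3: 2C, 1H, 1O → 0 − 1 + 1 = 0
1 carbon (C1) meets the condition.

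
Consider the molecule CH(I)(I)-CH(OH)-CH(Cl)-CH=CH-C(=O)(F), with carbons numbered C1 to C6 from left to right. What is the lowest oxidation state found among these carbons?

-1

Tallying each carbon's bonds:
C1: 1C, 1H, 2I → 0 − 1 + 2 = +1
C2: 2C, 1H, 1O → 0 − 1 + 1 = 0
C3: 2C, 1H, 1Cl → 0 − 1 + 1 = 0
C4: 3C, 1H → 0 − 1 = -1
C5: 3C, 1H → 0 − 1 = -1
C6: 1C, 2O, 1F → 0 + 2 + 1 = +3
The lowest value is -1.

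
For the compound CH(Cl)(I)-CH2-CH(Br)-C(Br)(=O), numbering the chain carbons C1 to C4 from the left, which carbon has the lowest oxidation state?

Bonds to more-electronegative neighbours contribute +1 each, bonds to H or metals contribute −1 each, and C–C bonds contribute 0. Tallying each carbon:
C1: 1C, 1H, 1Cl, 1I → 0 − 1 + 1 + 1 = +1
C2: 2C, 2H → 0 − 2 = -2
C3: 2C, 1H, 1Br → 0 − 1 + 1 = 0
C4: 1C, 2O, 1Br → 0 + 2 + 1 = +3
The most reduced carbon is C2 at -2.

C2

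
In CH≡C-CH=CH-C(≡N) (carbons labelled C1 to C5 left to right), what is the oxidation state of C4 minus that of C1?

0

C4: 3C, 1H → 0 − 1 = -1
C1: 3C, 1H → 0 − 1 = -1
Difference: -1 − (-1) = 0.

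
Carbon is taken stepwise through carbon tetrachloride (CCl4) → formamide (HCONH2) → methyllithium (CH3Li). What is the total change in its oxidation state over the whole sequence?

-8

Carbon oxidation states along the series — carbon tetrachloride: +4, formamide: +2, methyllithium: -4.
Net change = -4 − (+4) = -8.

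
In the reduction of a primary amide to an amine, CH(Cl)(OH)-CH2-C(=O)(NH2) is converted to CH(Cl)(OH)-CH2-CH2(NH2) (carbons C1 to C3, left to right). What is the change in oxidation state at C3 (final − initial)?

-4

Before: C3 has 1 bond to C, 2 bonds to O, 1 bond to N → oxidation state +3.
After: C3 has 1 bond to C, 2 bonds to H, 1 bond to N → oxidation state -1.
Δ = -1 − (+3) = -4, so this is a reduction at C3.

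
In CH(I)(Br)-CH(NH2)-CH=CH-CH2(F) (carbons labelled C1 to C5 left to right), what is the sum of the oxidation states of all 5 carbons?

-2

Each bond to a more electronegative atom (O, N, halogen) counts +1, each bond to a less electronegative atom (H, metal, B, Si) counts −1, and each C–C bond counts 0. Tallying each carbon:
C1: 1C, 1H, 1Br, 1I → 0 − 1 + 1 + 1 = +1
C2: 2C, 1H, 1N → 0 − 1 + 1 = 0
C3: 3C, 1H → 0 − 1 = -1
C4: 3C, 1H → 0 − 1 = -1
C5: 1C, 2H, 1F → 0 − 2 + 1 = -1
Sum = +1 + 0 − 1 − 1 − 1 = -2.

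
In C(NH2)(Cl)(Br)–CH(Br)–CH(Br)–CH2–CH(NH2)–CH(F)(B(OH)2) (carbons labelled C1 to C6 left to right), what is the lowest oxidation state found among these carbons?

-2

Assign +1 per bond to O/N/halogen, −1 per bond to H or an electropositive element, and 0 per bond to carbon. Tallying each carbon:
C1: 1C, 1N, 1Cl, 1Br → 0 + 1 + 1 + 1 = +3
C2: 2C, 1H, 1Br → 0 − 1 + 1 = 0
C3: 2C, 1H, 1Br → 0 − 1 + 1 = 0
C4: 2C, 2H → 0 − 2 = -2
C5: 2C, 1H, 1N → 0 − 1 + 1 = 0
C6: 1C, 1H, 1F, 1B → 0 − 1 + 1 − 1 = -1
The lowest value is -2.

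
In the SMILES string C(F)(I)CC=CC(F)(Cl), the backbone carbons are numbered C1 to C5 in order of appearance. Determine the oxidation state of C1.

+1

Count +1 for every bond to an atom more electronegative than carbon and −1 for every bond to one less electronegative; C–C bonds are 0.
C1 has one bond to C (0), one bond to F (+1), one bond to H (-1), one bond to I (+1).
Oxidation state = 0 + 1 − 1 + 1 = +1.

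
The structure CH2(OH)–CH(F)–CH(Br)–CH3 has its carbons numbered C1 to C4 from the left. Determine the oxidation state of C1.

-1

Each bond to a more electronegative atom (O, N, halogen) counts +1, each bond to a less electronegative atom (H, metal, B, Si) counts −1, and each C–C bond counts 0.
C1 has one bond to C (0), one bond to H (-1), one bond to O (+1), one bond to H (-1).
Oxidation state = 0 − 1 + 1 − 1 = -1.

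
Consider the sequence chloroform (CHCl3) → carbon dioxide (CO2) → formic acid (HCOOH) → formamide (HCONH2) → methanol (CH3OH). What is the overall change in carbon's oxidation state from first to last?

Carbon oxidation states along the series — chloroform: +2, carbon dioxide: +4, formic acid: +2, formamide: +2, methanol: -2.
Net change = -2 − (+2) = -4.

-4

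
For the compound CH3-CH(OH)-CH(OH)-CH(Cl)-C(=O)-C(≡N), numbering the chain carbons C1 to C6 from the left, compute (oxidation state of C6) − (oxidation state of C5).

+1

C6: 1C, 3N → 0 + 3 = +3
C5: 2C, 2O → 0 + 2 = +2
Difference: +3 − (+2) = +1.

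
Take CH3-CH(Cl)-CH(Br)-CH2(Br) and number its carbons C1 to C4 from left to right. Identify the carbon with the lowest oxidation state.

Bonds to more-electronegative neighbours contribute +1 each, bonds to H or metals contribute −1 each, and C–C bonds contribute 0. Tallying each carbon:
C1: 1C, 3H → 0 − 3 = -3
C2: 2C, 1H, 1Cl → 0 − 1 + 1 = 0
C3: 2C, 1H, 1Br → 0 − 1 + 1 = 0
C4: 1C, 2H, 1Br → 0 − 2 + 1 = -1
The most reduced carbon is C1 at -3.

C1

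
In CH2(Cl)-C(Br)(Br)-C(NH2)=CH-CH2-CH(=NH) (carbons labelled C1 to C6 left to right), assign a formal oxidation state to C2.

Each bond to a more electronegative atom (O, N, halogen) counts +1, each bond to a less electronegative atom (H, metal, B, Si) counts −1, and each C–C bond counts 0.
C2 has one bond to C (0), one bond to C (0), one bond to Br (+1), one bond to Br (+1).
Oxidation state = 0 + 0 + 1 + 1 = +2.

+2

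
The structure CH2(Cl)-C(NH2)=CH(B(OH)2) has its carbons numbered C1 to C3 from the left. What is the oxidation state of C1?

Count +1 for every bond to an atom more electronegative than carbon and −1 for every bond to one less electronegative; C–C bonds are 0.
C1 has one bond to C (0), one bond to Cl (+1), one bond to H (-1), one bond to H (-1).
Oxidation state = 0 + 1 − 1 − 1 = -1.

-1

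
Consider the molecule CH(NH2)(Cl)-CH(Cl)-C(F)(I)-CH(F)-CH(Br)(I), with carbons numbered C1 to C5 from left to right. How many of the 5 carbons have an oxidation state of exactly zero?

2

Tallying each carbon's bonds:
C1: 1C, 1H, 1N, 1Cl → 0 − 1 + 1 + 1 = +1
C2: 2C, 1H, 1Cl → 0 − 1 + 1 = 0
C3: 2C, 1F, 1I → 0 + 1 + 1 = +2
C4: 2C, 1H, 1F → 0 − 1 + 1 = 0
C5: 1C, 1H, 1Br, 1I → 0 − 1 + 1 + 1 = +1
2 carbons (C2, C4) meet the condition.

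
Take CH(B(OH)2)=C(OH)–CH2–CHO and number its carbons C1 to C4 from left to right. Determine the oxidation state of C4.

+1

Bonds to more-electronegative neighbours contribute +1 each, bonds to H or metals contribute −1 each, and C–C bonds contribute 0.
C4 has one bond to C (0), one bond to H (-1), a double bond to O (2×+1 = +2).
Oxidation state = 0 − 1 + 2 = +1.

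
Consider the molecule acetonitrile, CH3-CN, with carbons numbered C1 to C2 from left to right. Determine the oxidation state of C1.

-3

Assign +1 per bond to O/N/halogen, −1 per bond to H or an electropositive element, and 0 per bond to carbon.
C1 has one bond to H (-1), one bond to H (-1), one bond to H (-1), one bond to C (0).
Oxidation state = -1 − 1 − 1 + 0 = -3.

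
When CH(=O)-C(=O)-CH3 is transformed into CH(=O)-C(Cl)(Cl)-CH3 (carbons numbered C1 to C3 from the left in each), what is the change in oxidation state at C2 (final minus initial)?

0

Before: C2 has 2 bonds to C, 2 bonds to O → oxidation state +2.
After: C2 has 2 bonds to C, 2 bonds to Cl → oxidation state +2.
Δ = +2 − (+2) = 0, so no net redox change at C2.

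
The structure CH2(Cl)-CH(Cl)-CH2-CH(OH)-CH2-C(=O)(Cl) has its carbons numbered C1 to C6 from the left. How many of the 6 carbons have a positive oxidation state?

1

Tallying each carbon's bonds:
C1: 1C, 2H, 1Cl → 0 − 2 + 1 = -1
C2: 2C, 1H, 1Cl → 0 − 1 + 1 = 0
C3: 2C, 2H → 0 − 2 = -2
C4: 2C, 1H, 1O → 0 − 1 + 1 = 0
C5: 2C, 2H → 0 − 2 = -2
C6: 1C, 2O, 1Cl → 0 + 2 + 1 = +3
1 carbon (C6) meets the condition.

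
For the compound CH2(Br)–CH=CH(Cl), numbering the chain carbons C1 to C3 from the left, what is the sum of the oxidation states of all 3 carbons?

Count +1 for every bond to an atom more electronegative than carbon and −1 for every bond to one less electronegative; C–C bonds are 0. Tallying each carbon:
C1: 1C, 2H, 1Br → 0 − 2 + 1 = -1
C2: 3C, 1H → 0 − 1 = -1
C3: 2C, 1H, 1Cl → 0 − 1 + 1 = 0
Sum = -1 − 1 + 0 = -2.

-2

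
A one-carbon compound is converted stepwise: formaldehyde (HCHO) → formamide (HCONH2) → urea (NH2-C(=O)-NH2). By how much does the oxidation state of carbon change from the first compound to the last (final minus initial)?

Carbon oxidation states along the series — formaldehyde: 0, formamide: +2, urea: +4.
Net change = +4 − (0) = +4.

+4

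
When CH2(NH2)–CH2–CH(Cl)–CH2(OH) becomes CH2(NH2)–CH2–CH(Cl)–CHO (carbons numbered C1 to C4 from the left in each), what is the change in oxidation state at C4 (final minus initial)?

+2

Before: C4 has 1 bond to C, 2 bonds to H, 1 bond to O → oxidation state -1.
After: C4 has 1 bond to C, 1 bond to H, 2 bonds to O → oxidation state +1.
Δ = +1 − (-1) = +2, so this is an oxidation at C4.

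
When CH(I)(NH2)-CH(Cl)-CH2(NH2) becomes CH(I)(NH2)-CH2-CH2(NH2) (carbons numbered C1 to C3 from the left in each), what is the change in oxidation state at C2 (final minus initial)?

Before: C2 has 2 bonds to C, 1 bond to H, 1 bond to Cl → oxidation state 0.
After: C2 has 2 bonds to C, 2 bonds to H → oxidation state -2.
Δ = -2 − (0) = -2, so this is a reduction at C2.

-2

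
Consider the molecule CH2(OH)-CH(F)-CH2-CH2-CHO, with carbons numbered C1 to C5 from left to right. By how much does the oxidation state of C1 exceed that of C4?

C1: 1C, 2H, 1O → 0 − 2 + 1 = -1
C4: 2C, 2H → 0 − 2 = -2
Difference: -1 − (-2) = +1.

+1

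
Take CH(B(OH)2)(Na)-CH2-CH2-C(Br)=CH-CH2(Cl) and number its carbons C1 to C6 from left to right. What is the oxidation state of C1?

Bonds to more-electronegative neighbours contribute +1 each, bonds to H or metals contribute −1 each, and C–C bonds contribute 0.
C1 has one bond to C (0), one bond to B (-1), one bond to Na (-1), one bond to H (-1).
Oxidation state = 0 − 1 − 1 − 1 = -3.

-3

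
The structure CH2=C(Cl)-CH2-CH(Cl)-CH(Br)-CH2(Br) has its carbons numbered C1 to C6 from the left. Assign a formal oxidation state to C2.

+1

C2 has a double bond to C (2×0 = 0), one bond to C (0), one bond to Cl (+1).
Oxidation state = 0 + 0 + 1 = +1.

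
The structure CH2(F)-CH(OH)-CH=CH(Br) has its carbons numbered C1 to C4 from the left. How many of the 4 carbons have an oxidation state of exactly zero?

2

Assign +1 per bond to O/N/halogen, −1 per bond to H or an electropositive element, and 0 per bond to carbon. Tallying each carbon:
C1: 1C, 2H, 1F → 0 − 2 + 1 = -1
C2: 2C, 1H, 1O → 0 − 1 + 1 = 0
C3: 3C, 1H → 0 − 1 = -1
C4: 2C, 1H, 1Br → 0 − 1 + 1 = 0
2 carbons (C2, C4) meet the condition.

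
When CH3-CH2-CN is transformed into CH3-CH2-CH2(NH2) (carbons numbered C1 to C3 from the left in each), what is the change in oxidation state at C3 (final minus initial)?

-4

Before: C3 has 1 bond to C, 3 bonds to N → oxidation state +3.
After: C3 has 1 bond to C, 2 bonds to H, 1 bond to N → oxidation state -1.
Δ = -1 − (+3) = -4, so this is a reduction at C3.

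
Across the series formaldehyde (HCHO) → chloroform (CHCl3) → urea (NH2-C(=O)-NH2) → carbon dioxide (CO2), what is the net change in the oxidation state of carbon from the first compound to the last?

+4

Carbon oxidation states along the series — formaldehyde: 0, chloroform: +2, urea: +4, carbon dioxide: +4.
Net change = +4 − (0) = +4.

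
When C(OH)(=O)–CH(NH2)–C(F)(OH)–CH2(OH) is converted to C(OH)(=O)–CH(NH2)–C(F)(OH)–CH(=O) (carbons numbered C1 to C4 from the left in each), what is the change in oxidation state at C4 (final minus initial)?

Before: C4 has 1 bond to C, 2 bonds to H, 1 bond to O → oxidation state -1.
After: C4 has 1 bond to C, 1 bond to H, 2 bonds to O → oxidation state +1.
Δ = +1 − (-1) = +2, so this is an oxidation at C4.

+2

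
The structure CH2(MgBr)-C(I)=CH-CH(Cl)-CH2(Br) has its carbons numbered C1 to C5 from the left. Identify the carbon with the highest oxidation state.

Tallying each carbon's bonds:
C1: 1C, 2H, 1Mg → 0 − 2 − 1 = -3
C2: 3C, 1I → 0 + 1 = +1
C3: 3C, 1H → 0 − 1 = -1
C4: 2C, 1H, 1Cl → 0 − 1 + 1 = 0
C5: 1C, 2H, 1Br → 0 − 2 + 1 = -1
The most oxidised carbon is C2 at +1.

C2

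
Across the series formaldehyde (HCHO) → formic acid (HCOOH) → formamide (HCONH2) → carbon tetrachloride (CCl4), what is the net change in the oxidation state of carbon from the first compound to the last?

+4

Carbon oxidation states along the series — formaldehyde: 0, formic acid: +2, formamide: +2, carbon tetrachloride: +4.
Net change = +4 − (0) = +4.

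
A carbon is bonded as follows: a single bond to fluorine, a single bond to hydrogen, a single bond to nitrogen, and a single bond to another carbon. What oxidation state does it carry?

The carbon has one bond to C (0), one bond to F (+1), one bond to H (-1), one bond to N (+1).
Oxidation state = 0 + 1 − 1 + 1 = +1.

+1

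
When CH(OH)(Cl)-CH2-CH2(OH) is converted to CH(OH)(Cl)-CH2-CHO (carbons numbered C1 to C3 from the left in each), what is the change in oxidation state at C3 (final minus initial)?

Before: C3 has 1 bond to C, 2 bonds to H, 1 bond to O → oxidation state -1.
After: C3 has 1 bond to C, 1 bond to H, 2 bonds to O → oxidation state +1.
Δ = +1 − (-1) = +2, so this is an oxidation at C3.

+2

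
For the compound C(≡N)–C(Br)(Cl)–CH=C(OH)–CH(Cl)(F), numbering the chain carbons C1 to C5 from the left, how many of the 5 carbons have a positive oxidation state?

4

Tallying each carbon's bonds:
C1: 1C, 3N → 0 + 3 = +3
C2: 2C, 1Cl, 1Br → 0 + 1 + 1 = +2
C3: 3C, 1H → 0 − 1 = -1
C4: 3C, 1O → 0 + 1 = +1
C5: 1C, 1H, 1F, 1Cl → 0 − 1 + 1 + 1 = +1
4 carbons (C1, C2, C4, C5) meet the condition.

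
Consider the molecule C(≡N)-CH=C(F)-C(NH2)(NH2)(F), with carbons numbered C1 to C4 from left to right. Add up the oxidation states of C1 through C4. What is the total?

Tallying each carbon's bonds:
C1: 1C, 3N → 0 + 3 = +3
C2: 3C, 1H → 0 − 1 = -1
C3: 3C, 1F → 0 + 1 = +1
C4: 1C, 2N, 1F → 0 + 2 + 1 = +3
Sum = +3 − 1 + 1 + 3 = +6.

+6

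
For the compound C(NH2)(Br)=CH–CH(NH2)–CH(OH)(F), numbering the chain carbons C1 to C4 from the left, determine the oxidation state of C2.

-1

C2 has a double bond to C (2×0 = 0), one bond to C (0), one bond to H (-1).
Oxidation state = 0 + 0 − 1 = -1.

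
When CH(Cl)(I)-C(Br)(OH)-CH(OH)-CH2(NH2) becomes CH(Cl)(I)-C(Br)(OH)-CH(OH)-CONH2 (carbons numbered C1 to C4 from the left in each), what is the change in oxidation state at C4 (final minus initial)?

+4

Before: C4 has 1 bond to C, 2 bonds to H, 1 bond to N → oxidation state -1.
After: C4 has 1 bond to C, 2 bonds to O, 1 bond to N → oxidation state +3.
Δ = +3 − (-1) = +4, so this is an oxidation at C4.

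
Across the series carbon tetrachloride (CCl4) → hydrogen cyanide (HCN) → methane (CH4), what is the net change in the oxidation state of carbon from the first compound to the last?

Carbon oxidation states along the series — carbon tetrachloride: +4, hydrogen cyanide: +2, methane: -4.
Net change = -4 − (+4) = -8.

-8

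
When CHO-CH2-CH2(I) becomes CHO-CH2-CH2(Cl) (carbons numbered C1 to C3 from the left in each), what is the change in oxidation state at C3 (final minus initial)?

0

Before: C3 has 1 bond to C, 2 bonds to H, 1 bond to I → oxidation state -1.
After: C3 has 1 bond to C, 2 bonds to H, 1 bond to Cl → oxidation state -1.
Δ = -1 − (-1) = 0, so no net redox change at C3.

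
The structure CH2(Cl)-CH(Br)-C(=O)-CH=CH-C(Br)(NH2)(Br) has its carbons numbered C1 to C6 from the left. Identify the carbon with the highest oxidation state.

C6

Tallying each carbon's bonds:
C1: 1C, 2H, 1Cl → 0 − 2 + 1 = -1
C2: 2C, 1H, 1Br → 0 − 1 + 1 = 0
C3: 2C, 2O → 0 + 2 = +2
C4: 3C, 1H → 0 − 1 = -1
C5: 3C, 1H → 0 − 1 = -1
C6: 1C, 1N, 2Br → 0 + 1 + 2 = +3
The most oxidised carbon is C6 at +3.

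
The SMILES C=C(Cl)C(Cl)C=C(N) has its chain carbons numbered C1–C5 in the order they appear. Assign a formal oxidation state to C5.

0

C5 has a double bond to C (2×0 = 0), one bond to N (+1), one bond to H (-1).
Oxidation state = 0 + 1 − 1 = 0.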